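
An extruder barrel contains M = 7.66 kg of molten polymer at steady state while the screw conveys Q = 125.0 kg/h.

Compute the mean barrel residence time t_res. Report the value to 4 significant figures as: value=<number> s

Q_s = Q / 3600 = 125.0 / 3600 = 0.0347222 kg/s
Mean residence time: t_res = M/Q_s = 7.66 kg / 0.0347222 kg/s = 220.608 s

value=220.6 s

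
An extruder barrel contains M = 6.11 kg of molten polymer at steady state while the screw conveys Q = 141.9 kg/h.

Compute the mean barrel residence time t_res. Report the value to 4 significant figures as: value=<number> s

Throughput in SI: Q_s = 141.9 kg/h ÷ 3600 s/h = 0.0394167 kg/s
Mean residence time: t_res = M/Q_s = 6.11 kg / 0.0394167 kg/s = 155.011 s

value=155.0 s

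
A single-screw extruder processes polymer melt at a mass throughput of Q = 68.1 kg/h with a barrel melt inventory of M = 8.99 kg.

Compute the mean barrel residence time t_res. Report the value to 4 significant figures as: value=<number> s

Q_s = Q / 3600 = 68.1 / 3600 = 0.0189167 kg/s
t_res = M / Q_s = 8.99 / 0.0189167 = 475.242 s

value=475.2 s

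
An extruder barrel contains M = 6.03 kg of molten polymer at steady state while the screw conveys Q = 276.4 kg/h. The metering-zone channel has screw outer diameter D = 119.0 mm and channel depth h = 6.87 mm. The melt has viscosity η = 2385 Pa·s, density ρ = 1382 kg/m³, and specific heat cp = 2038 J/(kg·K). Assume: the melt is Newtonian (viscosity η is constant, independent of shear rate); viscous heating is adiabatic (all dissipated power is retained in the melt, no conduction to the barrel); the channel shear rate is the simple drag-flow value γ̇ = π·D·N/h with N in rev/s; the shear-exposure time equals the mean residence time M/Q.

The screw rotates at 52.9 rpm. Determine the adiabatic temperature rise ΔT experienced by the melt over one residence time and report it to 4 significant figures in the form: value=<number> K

Q_s = Q / 3600 = 276.4 / 3600 = 0.0767778 kg/s
Mean residence time: t_res = M/Q_s = 6.03 kg / 0.0767778 kg/s = 78.5384 s
Geometry in metres: D = 119.0 mm → 0.119 m, h = 6.87 mm → 0.00687 m; screw speed N = 52.9 rpm = 0.881667 rev/s
γ̇ = π·D·N / h = π · 0.119 · 0.881667 / 0.00687 = 47.9783 s⁻¹
ΔT = η·γ̇²·t_res/(ρ·cp) = [2385 × 47.9783² × 78.5384] / [1382 × 2038] = 153.09 K

value=153.1 K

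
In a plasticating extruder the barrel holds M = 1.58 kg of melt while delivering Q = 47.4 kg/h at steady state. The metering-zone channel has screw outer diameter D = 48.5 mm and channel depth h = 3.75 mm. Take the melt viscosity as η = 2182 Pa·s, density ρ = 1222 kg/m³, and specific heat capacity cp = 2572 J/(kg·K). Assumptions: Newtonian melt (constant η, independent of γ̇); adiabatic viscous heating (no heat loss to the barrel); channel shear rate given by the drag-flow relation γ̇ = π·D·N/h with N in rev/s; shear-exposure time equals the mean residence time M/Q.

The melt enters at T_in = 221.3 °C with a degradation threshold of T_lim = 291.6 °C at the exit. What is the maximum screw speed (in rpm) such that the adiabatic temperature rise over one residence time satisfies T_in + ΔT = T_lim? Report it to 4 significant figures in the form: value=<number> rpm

value=42.90 rpm

Throughput in SI: Q_s = 47.4 kg/h ÷ 3600 s/h = 0.0131667 kg/s
t_res = M / Q_s = 1.58 ÷ 0.0131667 = 120 s
D = 48.5 mm = 0.0485 m;  h = 3.75 mm = 0.00375 m
ΔT_a = T_lim − T_in = 291.6 °C − 221.3 °C = 70.3 K
γ̇_max² = ΔT_a·ρ·cp / (η·t_res) = [70.3 × 1222 × 2572] / [2182 × 120] = 843.843 s⁻²
Take the square root: γ̇_max = √(843.843) = 29.049 s⁻¹
N_max = γ̇_max·h / (π·D) = 29.049 · 0.00375 / (π · 0.0485) = 0.714941 rev/s = 42.8965 rpm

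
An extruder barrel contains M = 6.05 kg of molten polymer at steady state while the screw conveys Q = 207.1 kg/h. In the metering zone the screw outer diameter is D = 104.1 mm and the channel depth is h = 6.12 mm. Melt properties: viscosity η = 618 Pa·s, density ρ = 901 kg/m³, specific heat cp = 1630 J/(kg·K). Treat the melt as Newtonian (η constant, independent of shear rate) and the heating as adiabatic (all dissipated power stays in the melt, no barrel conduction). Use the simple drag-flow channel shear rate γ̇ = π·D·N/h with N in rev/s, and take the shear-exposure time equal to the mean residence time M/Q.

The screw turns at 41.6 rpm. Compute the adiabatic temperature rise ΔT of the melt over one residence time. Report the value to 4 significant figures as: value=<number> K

value=60.75 K

Convert throughput: Q = 207.1 kg/h = 207.1/3600 = 0.0575278 kg/s
Mean residence time: t_res = M/Q_s = 6.05 kg / 0.0575278 kg/s = 105.167 s
Convert to SI: D = 0.1041 m, h = 0.00612 m, N = 41.6/60 = 0.693333 rev/s
Shear rate: γ̇ = πDN/h = π·0.1041·0.693333/0.00612 = 37.0503 s⁻¹
ΔT = η·γ̇²·t_res/(ρ·cp) = [618 × 37.0503² × 105.167] / [901 × 1630] = 60.7486 K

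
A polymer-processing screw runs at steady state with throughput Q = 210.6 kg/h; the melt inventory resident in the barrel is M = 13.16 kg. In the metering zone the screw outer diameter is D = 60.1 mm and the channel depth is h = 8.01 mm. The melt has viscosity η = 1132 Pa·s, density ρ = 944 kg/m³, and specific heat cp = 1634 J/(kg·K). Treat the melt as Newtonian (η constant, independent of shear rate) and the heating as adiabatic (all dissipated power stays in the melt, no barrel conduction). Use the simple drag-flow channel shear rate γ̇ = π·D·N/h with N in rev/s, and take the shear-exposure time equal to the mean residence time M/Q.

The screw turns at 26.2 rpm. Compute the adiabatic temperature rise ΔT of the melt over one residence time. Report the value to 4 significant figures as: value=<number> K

Q_s = Q / 3600 = 210.6 / 3600 = 0.0585 kg/s
t_res = M / Q_s = 13.16 ÷ 0.0585 = 224.957 s
D = 60.1 mm = 0.0601 m;  h = 8.01 mm = 0.00801 m;  N = 26.2 rpm / 60 = 0.436667 rev/s
γ̇ = π D N / h = (π)(0.0601)(0.436667) / 0.00801 = 10.293 s⁻¹
ΔT = η·γ̇²·t_res / (ρ·cp) = 1132 · (10.293)² · 224.957 / (944 · 1634) = 17.4907 K

value=17.49 K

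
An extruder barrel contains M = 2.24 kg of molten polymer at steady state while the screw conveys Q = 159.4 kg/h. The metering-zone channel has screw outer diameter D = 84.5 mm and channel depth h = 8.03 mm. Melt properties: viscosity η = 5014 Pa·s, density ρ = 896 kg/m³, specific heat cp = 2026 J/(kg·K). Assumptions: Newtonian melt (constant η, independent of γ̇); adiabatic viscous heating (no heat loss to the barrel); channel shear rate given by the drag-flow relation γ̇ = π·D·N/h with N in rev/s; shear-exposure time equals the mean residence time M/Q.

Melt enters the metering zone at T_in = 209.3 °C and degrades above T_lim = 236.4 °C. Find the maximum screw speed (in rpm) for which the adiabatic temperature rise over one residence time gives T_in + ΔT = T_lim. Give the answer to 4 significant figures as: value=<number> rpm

Convert throughput: Q = 159.4 kg/h = 159.4/3600 = 0.0442778 kg/s
t_res = M / Q_s = 2.24 / 0.0442778 = 50.5897 s
D = 84.5 mm = 0.0845 m;  h = 8.03 mm = 0.00803 m
ΔT_a = T_lim − T_in = 236.4 °C − 209.3 °C = 27.1 K
γ̇_max² = ΔT_a·ρ·cp / (η·t_res) = [27.1 × 896 × 2026] / [5014 × 50.5897] = 193.941 s⁻²
Take the square root: γ̇_max = √(193.941) = 13.9263 s⁻¹
Solve γ̇ = πDN/h for N: N_max = γ̇_max·h/(π·D) = 13.9263 × 0.00803 / (π × 0.0845) = 0.421254 rev/s = 25.2752 rpm

value=25.28 rpm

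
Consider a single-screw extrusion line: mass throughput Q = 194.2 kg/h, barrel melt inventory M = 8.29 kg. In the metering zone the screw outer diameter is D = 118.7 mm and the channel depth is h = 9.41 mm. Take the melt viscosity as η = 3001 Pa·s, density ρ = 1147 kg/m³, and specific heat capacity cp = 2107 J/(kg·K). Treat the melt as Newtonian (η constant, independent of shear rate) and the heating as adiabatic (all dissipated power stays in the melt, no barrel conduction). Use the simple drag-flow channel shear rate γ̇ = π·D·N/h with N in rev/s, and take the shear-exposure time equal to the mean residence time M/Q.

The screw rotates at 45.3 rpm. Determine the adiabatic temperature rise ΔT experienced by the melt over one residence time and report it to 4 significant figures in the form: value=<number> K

Throughput in SI: Q_s = 194.2 kg/h ÷ 3600 s/h = 0.0539444 kg/s
t_res = M / Q_s = 8.29 / 0.0539444 = 153.677 s
Geometry in metres: D = 118.7 mm → 0.1187 m, h = 9.41 mm → 0.00941 m; screw speed N = 45.3 rpm = 0.755 rev/s
γ̇ = π D N / h = (π)(0.1187)(0.755) / 0.00941 = 29.9197 s⁻¹
Adiabatic rise: ΔT = η γ̇² t_res / (ρ cp) = 3001·(29.9197)²·153.677 / (1147·2107) = 170.829 K

value=170.8 K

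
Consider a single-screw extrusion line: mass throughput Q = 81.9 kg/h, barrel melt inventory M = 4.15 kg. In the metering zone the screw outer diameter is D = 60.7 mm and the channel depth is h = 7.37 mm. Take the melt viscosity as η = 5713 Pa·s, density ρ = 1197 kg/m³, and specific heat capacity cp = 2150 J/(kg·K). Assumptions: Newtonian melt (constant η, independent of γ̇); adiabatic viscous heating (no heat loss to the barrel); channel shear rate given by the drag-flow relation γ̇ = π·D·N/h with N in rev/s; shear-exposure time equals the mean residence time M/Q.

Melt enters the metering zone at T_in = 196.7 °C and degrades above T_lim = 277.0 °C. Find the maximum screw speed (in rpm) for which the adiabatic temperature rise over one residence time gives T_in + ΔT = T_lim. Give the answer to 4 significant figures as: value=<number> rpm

Throughput in SI: Q_s = 81.9 kg/h ÷ 3600 s/h = 0.02275 kg/s
Mean residence time: t_res = M/Q_s = 4.15 kg / 0.02275 kg/s = 182.418 s
Geometry in SI: D = 60.7 mm → 0.0607 m, h = 7.37 mm → 0.00737 m
ΔT_a = T_lim − T_in = 277.0 °C − 196.7 °C = 80.3 K
Invert ΔT = ηγ̇²t_res/(ρcp) for γ̇: γ̇_max² = ΔT_a ρ cp / (η t_res) = 80.3·1197·2150 / (5713·182.418) = 198.297 s⁻²
Take the square root: γ̇_max = √(198.297) = 14.0818 s⁻¹
N_max = γ̇_max·h / (π·D) = 14.0818 · 0.00737 / (π · 0.0607) = 0.544236 rev/s = 32.6542 rpm

value=32.65 rpm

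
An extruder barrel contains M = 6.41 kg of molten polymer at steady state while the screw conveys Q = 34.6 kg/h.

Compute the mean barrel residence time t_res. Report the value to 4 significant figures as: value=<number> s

Throughput in SI: Q_s = 34.6 kg/h ÷ 3600 s/h = 0.00961111 kg/s
Mean residence time: t_res = M/Q_s = 6.41 kg / 0.00961111 kg/s = 666.936 s

value=666.9 s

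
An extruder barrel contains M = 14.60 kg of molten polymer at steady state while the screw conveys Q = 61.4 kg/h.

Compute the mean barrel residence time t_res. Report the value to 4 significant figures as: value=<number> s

value=856.0 s

Convert throughput: Q = 61.4 kg/h = 61.4/3600 = 0.0170556 kg/s
t_res = M / Q_s = 14.60 / 0.0170556 = 856.026 s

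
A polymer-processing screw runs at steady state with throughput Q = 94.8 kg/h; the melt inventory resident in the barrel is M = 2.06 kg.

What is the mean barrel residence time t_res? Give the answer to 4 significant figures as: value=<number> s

value=78.23 s

Convert throughput: Q = 94.8 kg/h = 94.8/3600 = 0.0263333 kg/s
Mean residence time: t_res = M/Q_s = 2.06 kg / 0.0263333 kg/s = 78.2278 s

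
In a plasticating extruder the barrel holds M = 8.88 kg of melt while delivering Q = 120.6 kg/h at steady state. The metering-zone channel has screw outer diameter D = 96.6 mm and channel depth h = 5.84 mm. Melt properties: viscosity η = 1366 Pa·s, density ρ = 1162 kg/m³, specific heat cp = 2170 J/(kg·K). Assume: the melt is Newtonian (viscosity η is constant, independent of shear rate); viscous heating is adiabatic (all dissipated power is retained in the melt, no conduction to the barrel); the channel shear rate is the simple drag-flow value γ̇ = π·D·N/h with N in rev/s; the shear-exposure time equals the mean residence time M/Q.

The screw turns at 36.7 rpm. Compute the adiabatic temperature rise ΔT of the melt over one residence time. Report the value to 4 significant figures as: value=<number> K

value=145.1 K

Q_s = Q / 3600 = 120.6 / 3600 = 0.0335 kg/s
Mean residence time: t_res = M/Q_s = 8.88 kg / 0.0335 kg/s = 265.075 s
Convert to SI: D = 0.0966 m, h = 0.00584 m, N = 36.7/60 = 0.611667 rev/s
Shear rate: γ̇ = πDN/h = π·0.0966·0.611667/0.00584 = 31.7855 s⁻¹
ΔT = η·γ̇²·t_res / (ρ·cp) = 1366 · (31.7855)² · 265.075 / (1162 · 2170) = 145.081 K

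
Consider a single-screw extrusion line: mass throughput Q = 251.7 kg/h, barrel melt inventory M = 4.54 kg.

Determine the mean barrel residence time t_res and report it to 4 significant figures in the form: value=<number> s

value=64.93 s

Throughput in SI: Q_s = 251.7 kg/h ÷ 3600 s/h = 0.0699167 kg/s
t_res = M / Q_s = 4.54 ÷ 0.0699167 = 64.9344 s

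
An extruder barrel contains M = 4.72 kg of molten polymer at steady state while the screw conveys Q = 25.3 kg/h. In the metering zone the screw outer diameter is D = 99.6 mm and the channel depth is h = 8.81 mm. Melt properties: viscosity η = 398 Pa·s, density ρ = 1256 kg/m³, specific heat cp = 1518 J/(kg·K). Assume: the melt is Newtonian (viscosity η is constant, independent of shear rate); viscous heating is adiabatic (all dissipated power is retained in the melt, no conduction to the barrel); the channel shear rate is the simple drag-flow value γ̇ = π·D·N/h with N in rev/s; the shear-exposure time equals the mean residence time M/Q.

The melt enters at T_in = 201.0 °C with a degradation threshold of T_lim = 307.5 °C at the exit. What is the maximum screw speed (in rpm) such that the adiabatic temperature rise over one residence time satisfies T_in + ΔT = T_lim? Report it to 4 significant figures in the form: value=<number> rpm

Convert throughput: Q = 25.3 kg/h = 25.3/3600 = 0.00702778 kg/s
t_res = M / Q_s = 4.72 ÷ 0.00702778 = 671.621 s
D = 99.6 mm = 0.0996 m;  h = 8.81 mm = 0.00881 m
ΔT_a = T_lim − T_in = 307.5 − 201.0 = 106.5 K
γ̇_max² = ΔT_a·ρ·cp/(η·t_res) = 106.5·1256·1518/(398·671.621) = 759.633 s⁻²
γ̇_max = sqrt(759.633) = 27.5614 s⁻¹
Solve γ̇ = πDN/h for N: N_max = γ̇_max·h/(π·D) = 27.5614 × 0.00881 / (π × 0.0996) = 0.776012 rev/s = 46.5607 rpm

value=46.56 rpm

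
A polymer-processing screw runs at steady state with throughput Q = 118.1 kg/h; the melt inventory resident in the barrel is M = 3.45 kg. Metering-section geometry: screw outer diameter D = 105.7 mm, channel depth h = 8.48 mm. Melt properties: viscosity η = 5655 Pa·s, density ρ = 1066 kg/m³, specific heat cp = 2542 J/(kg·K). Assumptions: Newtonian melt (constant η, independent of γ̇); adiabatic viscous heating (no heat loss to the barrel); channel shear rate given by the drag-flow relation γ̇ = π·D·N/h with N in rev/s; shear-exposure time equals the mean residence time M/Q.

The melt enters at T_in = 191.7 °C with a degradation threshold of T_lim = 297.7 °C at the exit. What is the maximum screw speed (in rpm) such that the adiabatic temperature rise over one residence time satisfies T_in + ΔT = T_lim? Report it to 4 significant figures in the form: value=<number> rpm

Convert throughput: Q = 118.1 kg/h = 118.1/3600 = 0.0328056 kg/s
t_res = M / Q_s = 3.45 ÷ 0.0328056 = 105.165 s
Geometry in SI: D = 105.7 mm → 0.1057 m, h = 8.48 mm → 0.00848 m
Allowable rise: ΔT_a = T_lim − T_in = 297.7 − 191.7 = 106 K
γ̇_max² = ΔT_a·ρ·cp / (η·t_res) = [106 × 1066 × 2542] / [5655 × 105.165] = 482.986 s⁻²
Take the square root: γ̇_max = √(482.986) = 21.9769 s⁻¹
Solve γ̇ = πDN/h for N: N_max = γ̇_max·h/(π·D) = 21.9769 × 0.00848 / (π × 0.1057) = 0.561226 rev/s = 33.6736 rpm

value=33.67 rpm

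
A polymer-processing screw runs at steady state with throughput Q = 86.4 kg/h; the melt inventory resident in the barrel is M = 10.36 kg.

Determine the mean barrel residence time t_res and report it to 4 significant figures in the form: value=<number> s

Q_s = Q / 3600 = 86.4 / 3600 = 0.024 kg/s
t_res = M / Q_s = 10.36 / 0.024 = 431.667 s

value=431.7 s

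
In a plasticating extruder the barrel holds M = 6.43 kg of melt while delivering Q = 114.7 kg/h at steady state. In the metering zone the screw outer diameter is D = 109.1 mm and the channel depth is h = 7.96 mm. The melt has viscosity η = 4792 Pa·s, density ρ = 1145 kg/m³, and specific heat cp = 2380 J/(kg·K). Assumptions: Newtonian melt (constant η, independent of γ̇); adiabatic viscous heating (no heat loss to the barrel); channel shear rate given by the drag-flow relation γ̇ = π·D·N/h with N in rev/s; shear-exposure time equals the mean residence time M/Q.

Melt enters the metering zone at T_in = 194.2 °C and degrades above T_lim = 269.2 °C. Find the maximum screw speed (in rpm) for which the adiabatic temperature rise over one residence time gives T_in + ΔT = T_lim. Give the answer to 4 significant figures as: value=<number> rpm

value=20.26 rpm

Convert throughput: Q = 114.7 kg/h = 114.7/3600 = 0.0318611 kg/s
t_res = M / Q_s = 6.43 / 0.0318611 = 201.813 s
Geometry in SI: D = 109.1 mm → 0.1091 m, h = 7.96 mm → 0.00796 m
ΔT_a = T_lim − T_in = 269.2 − 194.2 = 75 K
Invert ΔT = ηγ̇²t_res/(ρcp) for γ̇: γ̇_max² = ΔT_a ρ cp / (η t_res) = 75·1145·2380 / (4792·201.813) = 211.338 s⁻²
Take the square root: γ̇_max = √(211.338) = 14.5375 s⁻¹
Solve γ̇ = πDN/h for N: N_max = γ̇_max·h/(π·D) = 14.5375 × 0.00796 / (π × 0.1091) = 0.337619 rev/s = 20.2571 rpm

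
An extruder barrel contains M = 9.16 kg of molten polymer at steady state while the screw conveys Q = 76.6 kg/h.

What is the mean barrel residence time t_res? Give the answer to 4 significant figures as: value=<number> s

Convert throughput: Q = 76.6 kg/h = 76.6/3600 = 0.0212778 kg/s
Mean residence time: t_res = M/Q_s = 9.16 kg / 0.0212778 kg/s = 430.496 s

value=430.5 s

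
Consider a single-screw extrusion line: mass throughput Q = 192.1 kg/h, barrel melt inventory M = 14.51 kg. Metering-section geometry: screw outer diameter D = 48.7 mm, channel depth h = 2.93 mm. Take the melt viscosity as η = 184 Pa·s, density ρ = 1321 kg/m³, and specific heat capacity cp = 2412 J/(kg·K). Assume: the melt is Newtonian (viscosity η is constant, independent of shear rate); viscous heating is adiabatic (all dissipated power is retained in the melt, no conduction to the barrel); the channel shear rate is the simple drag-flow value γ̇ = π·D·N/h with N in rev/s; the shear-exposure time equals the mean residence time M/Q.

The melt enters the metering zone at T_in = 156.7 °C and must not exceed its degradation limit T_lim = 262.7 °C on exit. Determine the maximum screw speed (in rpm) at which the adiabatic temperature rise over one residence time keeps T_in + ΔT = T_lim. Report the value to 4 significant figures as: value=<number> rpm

Convert throughput: Q = 192.1 kg/h = 192.1/3600 = 0.0533611 kg/s
t_res = M / Q_s = 14.51 / 0.0533611 = 271.921 s
D = 48.7 mm = 0.0487 m;  h = 2.93 mm = 0.00293 m
Allowable rise: ΔT_a = T_lim − T_in = 262.7 − 156.7 = 106 K
γ̇_max² = ΔT_a·ρ·cp/(η·t_res) = 106·1321·2412/(184·271.921) = 6750.34 s⁻²
γ̇_max = √6750.34 = 82.1604 s⁻¹
N_max = γ̇_max·h / (π·D) = 82.1604 · 0.00293 / (π · 0.0487) = 1.57345 rev/s = 94.4067 rpm

value=94.41 rpm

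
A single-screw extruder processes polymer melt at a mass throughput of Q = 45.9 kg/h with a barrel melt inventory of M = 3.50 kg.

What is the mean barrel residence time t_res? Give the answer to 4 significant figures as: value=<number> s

Convert throughput: Q = 45.9 kg/h = 45.9/3600 = 0.01275 kg/s
Mean residence time: t_res = M/Q_s = 3.50 kg / 0.01275 kg/s = 274.51 s

value=274.5 s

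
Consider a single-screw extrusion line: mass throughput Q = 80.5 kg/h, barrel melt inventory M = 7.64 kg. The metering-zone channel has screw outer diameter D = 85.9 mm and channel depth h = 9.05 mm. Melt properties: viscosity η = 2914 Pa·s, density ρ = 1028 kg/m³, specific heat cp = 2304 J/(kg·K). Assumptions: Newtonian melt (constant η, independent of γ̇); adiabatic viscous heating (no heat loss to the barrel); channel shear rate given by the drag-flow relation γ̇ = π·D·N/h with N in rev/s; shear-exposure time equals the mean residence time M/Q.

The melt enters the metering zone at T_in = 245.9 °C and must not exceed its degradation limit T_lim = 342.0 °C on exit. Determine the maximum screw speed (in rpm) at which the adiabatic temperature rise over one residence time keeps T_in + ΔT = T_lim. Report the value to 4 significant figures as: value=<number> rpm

value=30.42 rpm

Q_s = Q / 3600 = 80.5 / 3600 = 0.0223611 kg/s
Mean residence time: t_res = M/Q_s = 7.64 kg / 0.0223611 kg/s = 341.665 s
Geometry in SI: D = 85.9 mm → 0.0859 m, h = 9.05 mm → 0.00905 m
ΔT_a = T_lim − T_in = 342.0 °C − 245.9 °C = 96.1 K
Invert ΔT = ηγ̇²t_res/(ρcp) for γ̇: γ̇_max² = ΔT_a ρ cp / (η t_res) = 96.1·1028·2304 / (2914·341.665) = 228.617 s⁻²
γ̇_max = √228.617 = 15.1201 s⁻¹
Solve γ̇ = πDN/h for N: N_max = γ̇_max·h/(π·D) = 15.1201 × 0.00905 / (π × 0.0859) = 0.507061 rev/s = 30.4237 rpm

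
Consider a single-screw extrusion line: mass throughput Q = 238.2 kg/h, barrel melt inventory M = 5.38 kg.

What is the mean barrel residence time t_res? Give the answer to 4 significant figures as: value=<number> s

value=81.31 s

Convert throughput: Q = 238.2 kg/h = 238.2/3600 = 0.0661667 kg/s
t_res = M / Q_s = 5.38 / 0.0661667 = 81.3098 s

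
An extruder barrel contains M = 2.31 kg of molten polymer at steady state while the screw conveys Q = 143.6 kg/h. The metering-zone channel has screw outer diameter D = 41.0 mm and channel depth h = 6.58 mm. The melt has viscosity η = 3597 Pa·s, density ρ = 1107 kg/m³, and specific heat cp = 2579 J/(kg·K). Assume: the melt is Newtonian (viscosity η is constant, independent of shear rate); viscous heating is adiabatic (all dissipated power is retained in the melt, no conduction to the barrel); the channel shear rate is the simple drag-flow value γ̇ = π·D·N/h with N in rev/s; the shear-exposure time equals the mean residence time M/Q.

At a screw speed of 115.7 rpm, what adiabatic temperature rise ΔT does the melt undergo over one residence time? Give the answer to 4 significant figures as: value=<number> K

value=104.0 K

Q_s = Q / 3600 = 143.6 / 3600 = 0.0398889 kg/s
t_res = M / Q_s = 2.31 ÷ 0.0398889 = 57.9109 s
Convert to SI: D = 0.041 m, h = 0.00658 m, N = 115.7/60 = 1.92833 rev/s
Shear rate: γ̇ = πDN/h = π·0.041·1.92833/0.00658 = 37.7477 s⁻¹
ΔT = η·γ̇²·t_res / (ρ·cp) = 3597 · (37.7477)² · 57.9109 / (1107 · 2579) = 103.964 K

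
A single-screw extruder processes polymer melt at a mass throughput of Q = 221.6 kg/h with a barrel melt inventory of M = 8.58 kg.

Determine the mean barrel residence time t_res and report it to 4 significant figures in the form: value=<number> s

value=139.4 s

Q_s = Q / 3600 = 221.6 / 3600 = 0.0615556 kg/s
Mean residence time: t_res = M/Q_s = 8.58 kg / 0.0615556 kg/s = 139.386 s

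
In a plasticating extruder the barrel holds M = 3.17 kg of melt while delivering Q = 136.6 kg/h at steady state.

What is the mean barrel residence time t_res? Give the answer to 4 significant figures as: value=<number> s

value=83.54 s

Convert throughput: Q = 136.6 kg/h = 136.6/3600 = 0.0379444 kg/s
t_res = M / Q_s = 3.17 / 0.0379444 = 83.5432 s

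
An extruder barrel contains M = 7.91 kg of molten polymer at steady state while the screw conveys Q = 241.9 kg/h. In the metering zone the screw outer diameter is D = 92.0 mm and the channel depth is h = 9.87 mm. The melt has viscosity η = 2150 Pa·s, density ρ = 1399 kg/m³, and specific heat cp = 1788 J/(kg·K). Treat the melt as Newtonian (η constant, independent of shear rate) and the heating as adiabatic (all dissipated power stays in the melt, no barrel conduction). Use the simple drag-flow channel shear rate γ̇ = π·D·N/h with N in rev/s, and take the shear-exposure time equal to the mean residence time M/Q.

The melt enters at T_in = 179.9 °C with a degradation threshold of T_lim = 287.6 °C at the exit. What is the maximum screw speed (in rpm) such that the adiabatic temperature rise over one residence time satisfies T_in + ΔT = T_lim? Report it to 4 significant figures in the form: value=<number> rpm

Convert throughput: Q = 241.9 kg/h = 241.9/3600 = 0.0671944 kg/s
Mean residence time: t_res = M/Q_s = 7.91 kg / 0.0671944 kg/s = 117.718 s
Convert to metres: D = 0.092 m, h = 0.00987 m
Allowable rise: ΔT_a = T_lim − T_in = 287.6 − 179.9 = 107.7 K
γ̇_max² = ΔT_a·ρ·cp/(η·t_res) = 107.7·1399·1788/(2150·117.718) = 1064.44 s⁻²
γ̇_max = √1064.44 = 32.6257 s⁻¹
Solve γ̇ = πDN/h for N: N_max = γ̇_max·h/(π·D) = 32.6257 × 0.00987 / (π × 0.092) = 1.11414 rev/s = 66.8483 rpm

value=66.85 rpm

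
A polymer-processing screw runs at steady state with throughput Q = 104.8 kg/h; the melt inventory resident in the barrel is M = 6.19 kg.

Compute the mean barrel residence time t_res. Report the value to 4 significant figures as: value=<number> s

value=212.6 s

Throughput in SI: Q_s = 104.8 kg/h ÷ 3600 s/h = 0.0291111 kg/s
t_res = M / Q_s = 6.19 ÷ 0.0291111 = 212.634 s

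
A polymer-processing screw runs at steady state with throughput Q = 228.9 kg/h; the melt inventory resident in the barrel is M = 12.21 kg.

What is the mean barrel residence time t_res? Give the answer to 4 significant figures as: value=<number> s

value=192.0 s

Q_s = Q / 3600 = 228.9 / 3600 = 0.0635833 kg/s
t_res = M / Q_s = 12.21 / 0.0635833 = 192.031 s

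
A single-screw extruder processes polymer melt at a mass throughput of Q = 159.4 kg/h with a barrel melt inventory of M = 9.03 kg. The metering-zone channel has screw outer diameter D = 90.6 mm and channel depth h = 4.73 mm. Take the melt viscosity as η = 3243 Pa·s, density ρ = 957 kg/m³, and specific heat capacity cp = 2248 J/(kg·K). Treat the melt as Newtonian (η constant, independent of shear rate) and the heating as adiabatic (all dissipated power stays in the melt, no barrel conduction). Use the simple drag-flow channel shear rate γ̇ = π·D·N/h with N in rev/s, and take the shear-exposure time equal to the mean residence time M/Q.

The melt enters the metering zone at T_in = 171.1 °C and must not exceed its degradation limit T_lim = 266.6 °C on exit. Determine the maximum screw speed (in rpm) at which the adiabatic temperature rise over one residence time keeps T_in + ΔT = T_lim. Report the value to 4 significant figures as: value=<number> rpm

Q_s = Q / 3600 = 159.4 / 3600 = 0.0442778 kg/s
t_res = M / Q_s = 9.03 ÷ 0.0442778 = 203.94 s
Geometry in SI: D = 90.6 mm → 0.0906 m, h = 4.73 mm → 0.00473 m
ΔT_a = T_lim − T_in = 266.6 − 171.1 = 95.5 K
Invert ΔT = ηγ̇²t_res/(ρcp) for γ̇: γ̇_max² = ΔT_a ρ cp / (η t_res) = 95.5·957·2248 / (3243·203.94) = 310.644 s⁻²
γ̇_max = sqrt(310.644) = 17.6251 s⁻¹
N_max = γ̇_max·h / (π·D) = 17.6251 · 0.00473 / (π · 0.0906) = 0.292897 rev/s = 17.5738 rpm

value=17.57 rpm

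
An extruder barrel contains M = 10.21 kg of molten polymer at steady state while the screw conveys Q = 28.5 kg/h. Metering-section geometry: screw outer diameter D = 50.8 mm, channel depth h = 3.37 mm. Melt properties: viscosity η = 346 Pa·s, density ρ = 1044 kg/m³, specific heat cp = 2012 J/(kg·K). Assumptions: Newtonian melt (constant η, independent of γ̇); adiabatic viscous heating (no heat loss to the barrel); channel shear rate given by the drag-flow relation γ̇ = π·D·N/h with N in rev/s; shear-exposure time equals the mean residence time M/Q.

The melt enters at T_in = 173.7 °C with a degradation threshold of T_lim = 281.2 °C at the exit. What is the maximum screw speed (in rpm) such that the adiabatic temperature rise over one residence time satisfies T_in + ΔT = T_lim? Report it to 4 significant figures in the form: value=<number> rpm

value=28.50 rpm

Convert throughput: Q = 28.5 kg/h = 28.5/3600 = 0.00791667 kg/s
t_res = M / Q_s = 10.21 / 0.00791667 = 1289.68 s
D = 50.8 mm = 0.0508 m;  h = 3.37 mm = 0.00337 m
ΔT_a = T_lim − T_in = 281.2 °C − 173.7 °C = 107.5 K
Invert ΔT = ηγ̇²t_res/(ρcp) for γ̇: γ̇_max² = ΔT_a ρ cp / (η t_res) = 107.5·1044·2012 / (346·1289.68) = 506.031 s⁻²
γ̇_max = √506.031 = 22.4951 s⁻¹
N_max = γ̇_max h / (πD) = 22.4951·0.00337/(π·0.0508) = 0.475013 rev/s → ×60 = 28.5008 rpm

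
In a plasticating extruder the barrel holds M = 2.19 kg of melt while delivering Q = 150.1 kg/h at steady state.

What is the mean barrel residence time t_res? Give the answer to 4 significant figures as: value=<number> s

Q_s = Q / 3600 = 150.1 / 3600 = 0.0416944 kg/s
t_res = M / Q_s = 2.19 / 0.0416944 = 52.525 s

value=52.52 s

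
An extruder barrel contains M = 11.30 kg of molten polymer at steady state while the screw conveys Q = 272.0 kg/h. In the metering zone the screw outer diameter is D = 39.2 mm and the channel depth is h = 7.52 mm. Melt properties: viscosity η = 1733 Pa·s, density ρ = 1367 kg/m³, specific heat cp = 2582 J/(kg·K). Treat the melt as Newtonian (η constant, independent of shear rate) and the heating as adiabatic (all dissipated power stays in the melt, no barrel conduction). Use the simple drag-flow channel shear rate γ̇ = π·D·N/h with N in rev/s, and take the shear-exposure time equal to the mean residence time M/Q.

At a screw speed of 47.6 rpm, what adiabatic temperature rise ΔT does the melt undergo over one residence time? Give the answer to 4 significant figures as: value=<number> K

Throughput in SI: Q_s = 272.0 kg/h ÷ 3600 s/h = 0.0755556 kg/s
Mean residence time: t_res = M/Q_s = 11.30 kg / 0.0755556 kg/s = 149.559 s
Convert to SI: D = 0.0392 m, h = 0.00752 m, N = 47.6/60 = 0.793333 rev/s
γ̇ = π·D·N / h = π · 0.0392 · 0.793333 / 0.00752 = 12.9919 s⁻¹
Adiabatic rise: ΔT = η γ̇² t_res / (ρ cp) = 1733·(12.9919)²·149.559 / (1367·2582) = 12.3946 K

value=12.39 K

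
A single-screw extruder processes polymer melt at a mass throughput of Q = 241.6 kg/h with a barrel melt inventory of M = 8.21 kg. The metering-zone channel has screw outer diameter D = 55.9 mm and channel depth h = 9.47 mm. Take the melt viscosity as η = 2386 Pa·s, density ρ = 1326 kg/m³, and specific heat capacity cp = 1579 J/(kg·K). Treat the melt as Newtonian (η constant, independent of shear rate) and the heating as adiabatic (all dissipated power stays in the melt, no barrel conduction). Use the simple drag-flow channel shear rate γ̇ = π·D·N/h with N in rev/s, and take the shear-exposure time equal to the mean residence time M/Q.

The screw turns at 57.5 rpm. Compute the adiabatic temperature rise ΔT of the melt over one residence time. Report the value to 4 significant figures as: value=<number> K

Q_s = Q / 3600 = 241.6 / 3600 = 0.0671111 kg/s
t_res = M / Q_s = 8.21 ÷ 0.0671111 = 122.334 s
Convert to SI: D = 0.0559 m, h = 0.00947 m, N = 57.5/60 = 0.958333 rev/s
γ̇ = π D N / h = (π)(0.0559)(0.958333) / 0.00947 = 17.7717 s⁻¹
ΔT = η·γ̇²·t_res/(ρ·cp) = [2386 × 17.7717² × 122.334] / [1326 × 1579] = 44.0301 K

value=44.03 K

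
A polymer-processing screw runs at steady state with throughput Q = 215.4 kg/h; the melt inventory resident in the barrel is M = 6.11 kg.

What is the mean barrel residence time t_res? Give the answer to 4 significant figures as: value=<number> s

Convert throughput: Q = 215.4 kg/h = 215.4/3600 = 0.0598333 kg/s
t_res = M / Q_s = 6.11 ÷ 0.0598333 = 102.117 s

value=102.1 s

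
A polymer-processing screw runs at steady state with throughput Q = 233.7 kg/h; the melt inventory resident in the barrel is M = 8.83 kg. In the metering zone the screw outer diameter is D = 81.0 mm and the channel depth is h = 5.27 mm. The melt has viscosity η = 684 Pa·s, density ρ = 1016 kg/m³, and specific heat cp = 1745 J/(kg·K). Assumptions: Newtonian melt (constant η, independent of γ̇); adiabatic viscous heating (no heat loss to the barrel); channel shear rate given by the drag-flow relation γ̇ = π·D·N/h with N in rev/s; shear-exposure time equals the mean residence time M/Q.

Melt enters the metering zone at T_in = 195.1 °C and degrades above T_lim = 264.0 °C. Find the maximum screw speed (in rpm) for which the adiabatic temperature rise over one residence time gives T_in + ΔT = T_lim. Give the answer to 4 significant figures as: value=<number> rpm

value=45.02 rpm

Q_s = Q / 3600 = 233.7 / 3600 = 0.0649167 kg/s
t_res = M / Q_s = 8.83 / 0.0649167 = 136.021 s
Geometry in SI: D = 81.0 mm → 0.081 m, h = 5.27 mm → 0.00527 m
ΔT_a = T_lim − T_in = 264.0 °C − 195.1 °C = 68.9 K
γ̇_max² = ΔT_a·ρ·cp / (η·t_res) = [68.9 × 1016 × 1745] / [684 × 136.021] = 1312.95 s⁻²
γ̇_max = √1312.95 = 36.2346 s⁻¹
N_max = γ̇_max h / (πD) = 36.2346·0.00527/(π·0.081) = 0.750412 rev/s → ×60 = 45.0247 rpm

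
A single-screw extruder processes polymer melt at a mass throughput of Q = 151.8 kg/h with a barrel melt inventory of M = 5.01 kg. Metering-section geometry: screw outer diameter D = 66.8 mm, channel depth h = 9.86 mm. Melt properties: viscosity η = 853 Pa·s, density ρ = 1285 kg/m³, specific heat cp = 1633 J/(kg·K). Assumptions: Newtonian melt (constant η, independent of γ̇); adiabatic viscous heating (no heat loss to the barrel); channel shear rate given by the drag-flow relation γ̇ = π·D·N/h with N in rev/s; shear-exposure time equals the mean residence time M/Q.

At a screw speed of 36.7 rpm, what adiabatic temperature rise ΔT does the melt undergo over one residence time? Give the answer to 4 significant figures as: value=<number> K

Convert throughput: Q = 151.8 kg/h = 151.8/3600 = 0.0421667 kg/s
Mean residence time: t_res = M/Q_s = 5.01 kg / 0.0421667 kg/s = 118.814 s
D = 66.8 mm = 0.0668 m;  h = 9.86 mm = 0.00986 m;  N = 36.7 rpm / 60 = 0.611667 rev/s
Shear rate: γ̇ = πDN/h = π·0.0668·0.611667/0.00986 = 13.0186 s⁻¹
ΔT = η·γ̇²·t_res / (ρ·cp) = 853 · (13.0186)² · 118.814 / (1285 · 1633) = 8.18572 K

value=8.186 K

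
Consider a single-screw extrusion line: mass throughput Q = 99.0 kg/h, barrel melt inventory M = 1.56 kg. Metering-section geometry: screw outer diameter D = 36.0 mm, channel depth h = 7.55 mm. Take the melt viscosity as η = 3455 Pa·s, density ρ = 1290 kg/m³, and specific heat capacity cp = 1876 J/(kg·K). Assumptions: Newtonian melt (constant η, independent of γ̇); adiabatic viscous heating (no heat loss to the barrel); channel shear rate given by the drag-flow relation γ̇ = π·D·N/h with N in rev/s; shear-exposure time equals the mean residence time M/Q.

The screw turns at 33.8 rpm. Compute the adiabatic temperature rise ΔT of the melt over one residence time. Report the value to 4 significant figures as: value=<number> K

Throughput in SI: Q_s = 99.0 kg/h ÷ 3600 s/h = 0.0275 kg/s
t_res = M / Q_s = 1.56 ÷ 0.0275 = 56.7273 s
Convert to SI: D = 0.036 m, h = 0.00755 m, N = 33.8/60 = 0.563333 rev/s
γ̇ = π D N / h = (π)(0.036)(0.563333) / 0.00755 = 8.43861 s⁻¹
ΔT = η·γ̇²·t_res/(ρ·cp) = [3455 × 8.43861² × 56.7273] / [1290 × 1876] = 5.76712 K

value=5.767 K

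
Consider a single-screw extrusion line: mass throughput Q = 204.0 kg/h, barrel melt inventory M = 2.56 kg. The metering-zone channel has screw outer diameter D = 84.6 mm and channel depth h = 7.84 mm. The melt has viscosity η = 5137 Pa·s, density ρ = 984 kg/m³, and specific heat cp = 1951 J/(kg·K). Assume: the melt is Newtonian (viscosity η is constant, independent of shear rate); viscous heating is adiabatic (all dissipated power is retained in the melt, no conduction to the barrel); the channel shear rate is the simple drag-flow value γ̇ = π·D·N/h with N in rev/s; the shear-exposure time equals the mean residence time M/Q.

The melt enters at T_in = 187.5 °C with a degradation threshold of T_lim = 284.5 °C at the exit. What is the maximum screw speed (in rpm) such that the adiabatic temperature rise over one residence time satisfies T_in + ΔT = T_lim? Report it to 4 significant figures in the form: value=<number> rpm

Convert throughput: Q = 204.0 kg/h = 204.0/3600 = 0.0566667 kg/s
t_res = M / Q_s = 2.56 / 0.0566667 = 45.1765 s
Geometry in SI: D = 84.6 mm → 0.0846 m, h = 7.84 mm → 0.00784 m
ΔT_a = T_lim − T_in = 284.5 °C − 187.5 °C = 97 K
Invert ΔT = ηγ̇²t_res/(ρcp) for γ̇: γ̇_max² = ΔT_a ρ cp / (η t_res) = 97·984·1951 / (5137·45.1765) = 802.421 s⁻²
γ̇_max = √802.421 = 28.327 s⁻¹
N_max = γ̇_max h / (πD) = 28.327·0.00784/(π·0.0846) = 0.835597 rev/s → ×60 = 50.1358 rpm

value=50.14 rpm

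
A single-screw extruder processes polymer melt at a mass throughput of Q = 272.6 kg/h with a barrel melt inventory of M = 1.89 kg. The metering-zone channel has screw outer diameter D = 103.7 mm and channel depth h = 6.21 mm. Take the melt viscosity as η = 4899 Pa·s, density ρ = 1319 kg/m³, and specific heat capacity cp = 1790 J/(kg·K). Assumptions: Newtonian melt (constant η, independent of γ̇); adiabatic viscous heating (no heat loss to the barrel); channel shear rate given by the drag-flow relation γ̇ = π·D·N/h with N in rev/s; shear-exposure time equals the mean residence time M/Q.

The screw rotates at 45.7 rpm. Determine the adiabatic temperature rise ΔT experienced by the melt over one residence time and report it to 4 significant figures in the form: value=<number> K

Convert throughput: Q = 272.6 kg/h = 272.6/3600 = 0.0757222 kg/s
t_res = M / Q_s = 1.89 ÷ 0.0757222 = 24.9596 s
Convert to SI: D = 0.1037 m, h = 0.00621 m, N = 45.7/60 = 0.761667 rev/s
Shear rate: γ̇ = πDN/h = π·0.1037·0.761667/0.00621 = 39.9578 s⁻¹
ΔT = η·γ̇²·t_res/(ρ·cp) = [4899 × 39.9578² × 24.9596] / [1319 × 1790] = 82.6898 K

value=82.69 K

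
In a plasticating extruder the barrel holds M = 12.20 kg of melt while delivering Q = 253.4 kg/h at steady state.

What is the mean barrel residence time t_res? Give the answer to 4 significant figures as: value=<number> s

Throughput in SI: Q_s = 253.4 kg/h ÷ 3600 s/h = 0.0703889 kg/s
Mean residence time: t_res = M/Q_s = 12.20 kg / 0.0703889 kg/s = 173.323 s

value=173.3 s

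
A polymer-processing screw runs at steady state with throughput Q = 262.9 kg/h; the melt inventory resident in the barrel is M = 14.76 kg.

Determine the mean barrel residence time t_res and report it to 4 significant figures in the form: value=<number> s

Convert throughput: Q = 262.9 kg/h = 262.9/3600 = 0.0730278 kg/s
t_res = M / Q_s = 14.76 ÷ 0.0730278 = 202.115 s

value=202.1 s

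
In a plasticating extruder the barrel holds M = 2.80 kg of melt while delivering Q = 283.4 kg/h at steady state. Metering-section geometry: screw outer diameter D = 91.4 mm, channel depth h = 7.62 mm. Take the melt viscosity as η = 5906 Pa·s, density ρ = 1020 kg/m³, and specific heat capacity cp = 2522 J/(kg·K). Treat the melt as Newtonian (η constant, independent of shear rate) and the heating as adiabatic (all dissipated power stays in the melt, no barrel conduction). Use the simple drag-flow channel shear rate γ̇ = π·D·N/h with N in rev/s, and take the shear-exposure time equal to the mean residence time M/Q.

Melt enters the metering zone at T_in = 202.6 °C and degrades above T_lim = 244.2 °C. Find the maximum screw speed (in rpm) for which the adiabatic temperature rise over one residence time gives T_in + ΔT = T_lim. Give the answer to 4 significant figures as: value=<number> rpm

value=35.94 rpm

Convert throughput: Q = 283.4 kg/h = 283.4/3600 = 0.0787222 kg/s
t_res = M / Q_s = 2.80 / 0.0787222 = 35.5681 s
D = 91.4 mm = 0.0914 m;  h = 7.62 mm = 0.00762 m
ΔT_a = T_lim − T_in = 244.2 − 202.6 = 41.6 K
γ̇_max² = ΔT_a·ρ·cp / (η·t_res) = [41.6 × 1020 × 2522] / [5906 × 35.5681] = 509.43 s⁻²
Take the square root: γ̇_max = √(509.43) = 22.5706 s⁻¹
N_max = γ̇_max h / (πD) = 22.5706·0.00762/(π·0.0914) = 0.598965 rev/s → ×60 = 35.9379 rpm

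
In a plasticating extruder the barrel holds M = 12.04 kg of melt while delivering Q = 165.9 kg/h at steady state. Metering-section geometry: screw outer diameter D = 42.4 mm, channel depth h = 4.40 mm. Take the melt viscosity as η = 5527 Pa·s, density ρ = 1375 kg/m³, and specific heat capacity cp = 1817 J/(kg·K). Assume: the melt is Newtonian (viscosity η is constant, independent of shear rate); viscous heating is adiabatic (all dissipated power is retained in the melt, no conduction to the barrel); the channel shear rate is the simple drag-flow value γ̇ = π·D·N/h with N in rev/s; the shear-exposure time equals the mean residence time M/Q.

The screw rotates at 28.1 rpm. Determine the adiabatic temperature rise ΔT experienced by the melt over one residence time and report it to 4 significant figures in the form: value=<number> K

value=116.2 K

Q_s = Q / 3600 = 165.9 / 3600 = 0.0460833 kg/s
t_res = M / Q_s = 12.04 / 0.0460833 = 261.266 s
Convert to SI: D = 0.0424 m, h = 0.0044 m, N = 28.1/60 = 0.468333 rev/s
Shear rate: γ̇ = πDN/h = π·0.0424·0.468333/0.0044 = 14.1781 s⁻¹
ΔT = η·γ̇²·t_res/(ρ·cp) = [5527 × 14.1781² × 261.266] / [1375 × 1817] = 116.185 K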